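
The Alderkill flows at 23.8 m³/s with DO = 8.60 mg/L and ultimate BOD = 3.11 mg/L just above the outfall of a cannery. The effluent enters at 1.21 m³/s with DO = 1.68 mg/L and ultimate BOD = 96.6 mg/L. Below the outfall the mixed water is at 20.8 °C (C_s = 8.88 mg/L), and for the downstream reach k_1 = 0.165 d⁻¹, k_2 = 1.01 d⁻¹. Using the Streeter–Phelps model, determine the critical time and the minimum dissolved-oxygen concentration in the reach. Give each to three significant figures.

t_c ≈ 1.51 d; minimum DO ≈ 7.91 mg/L

Mixed DO = (23.8×8.60 + 1.21×1.68)/(23.8+1.21) = 206.7/25.01 = 8.265 mg/L.
Mixed L₀ = (23.8×3.11 + 1.21×96.6)/(25.01) = 190.9/25.01 = 7.633 mg/L.
Initial deficit D₀ = C_s − DO₀ = 8.88 − 8.265 = 0.6148 mg/L.
t_c = (1/0.8450) ln[(1.01/0.165)(1 − 0.6148×0.8450/(0.165×7.633))] = 1.183 × ln(3.596) = 1.515 d.
D_c = (0.165/1.01) × 7.633 × e^(−0.165×1.515) = 0.1634 × 7.633 × 0.7789 = 0.9712 mg/L.
Minimum DO = 8.88 − 0.9712 = 7.909 mg/L.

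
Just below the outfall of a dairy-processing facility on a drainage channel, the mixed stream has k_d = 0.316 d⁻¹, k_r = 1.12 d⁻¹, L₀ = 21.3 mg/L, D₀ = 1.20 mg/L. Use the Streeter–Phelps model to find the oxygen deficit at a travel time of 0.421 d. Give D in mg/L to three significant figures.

D ≈ 2.85 mg/L

k_d L₀/(k_r−k_d) = 0.316×21.3/(1.12−0.316) = 6.731/0.8040 = 8.372 mg/L.
e^(−k_d t) = e^(−0.316×0.4210) = 0.8754; e^(−k_r t) = e^(−1.12×0.4210) = 0.6241.
D = 8.372 × (0.8754 − 0.6241) + 1.20 × 0.6241 = 2.104 + 0.7489 = 2.853 mg/L.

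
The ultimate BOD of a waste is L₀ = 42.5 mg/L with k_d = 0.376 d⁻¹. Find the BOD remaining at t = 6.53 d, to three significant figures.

L_t = L₀ e^(−k_d t) = 42.5 × e^(−0.376×6.53) = 42.5 × 0.08584 = 3.648 mg/L.

L ≈ 3.65 mg/L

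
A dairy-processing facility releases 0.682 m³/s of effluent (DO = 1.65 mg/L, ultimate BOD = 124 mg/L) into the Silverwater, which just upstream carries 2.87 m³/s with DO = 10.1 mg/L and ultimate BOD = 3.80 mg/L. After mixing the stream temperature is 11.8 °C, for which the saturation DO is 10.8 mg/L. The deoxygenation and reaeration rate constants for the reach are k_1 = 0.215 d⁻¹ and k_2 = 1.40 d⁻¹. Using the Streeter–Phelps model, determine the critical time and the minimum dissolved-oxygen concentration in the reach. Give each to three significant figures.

Mixed DO = (2.87×10.1 + 0.682×1.65)/(2.87+0.682) = 30.11/3.552 = 8.478 mg/L.
Mixed L₀ = (2.87×3.80 + 0.682×124)/(3.552) = 95.47/3.552 = 26.88 mg/L.
Initial deficit D₀ = C_s − DO₀ = 10.8 − 8.478 = 2.322 mg/L.
t_c = (1/1.185) ln[(1.40/0.215)(1 − 2.322×1.185/(0.215×26.88))] = 0.8439 × ln(3.411) = 1.035 d.
D_c = (0.215/1.40) × 26.88 × e^(−0.215×1.035) = 0.1536 × 26.88 × 0.8004 = 3.304 mg/L.
Minimum DO = 10.8 − 3.304 = 7.496 mg/L.

t_c ≈ 1.04 d; minimum DO ≈ 7.50 mg/L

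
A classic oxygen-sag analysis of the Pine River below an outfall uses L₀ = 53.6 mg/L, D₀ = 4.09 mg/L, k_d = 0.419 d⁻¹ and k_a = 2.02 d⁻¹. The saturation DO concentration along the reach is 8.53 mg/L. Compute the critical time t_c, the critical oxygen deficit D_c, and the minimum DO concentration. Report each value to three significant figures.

t_c = [1/(k_a−k_d)] ln[(k_a/k_d)(1 − D₀(k_a−k_d)/(k_d L₀))]
= [1/(2.02−0.419)] ln[(2.02/0.419)(1 − 4.09×1.601/(0.419×53.6))]
= (1/1.601) ln[4.821 × 0.7084] = 0.6246 × ln(3.415) = 0.6246 × 1.228 = 0.7672 d.
L(t_c) = L₀ e^(−k_d t_c) = 53.6 × 0.7251 = 38.86 mg/L, and at the critical point k_a D_c = k_d L, so D_c = (0.419/2.02) × 38.86 = 8.062 mg/L.
Minimum DO = C_s − D_c = 8.53 − 8.062 = 0.4684 mg/L.

t_c ≈ 0.767 d; D_c ≈ 8.06 mg/L; min DO ≈ 0.468 mg/L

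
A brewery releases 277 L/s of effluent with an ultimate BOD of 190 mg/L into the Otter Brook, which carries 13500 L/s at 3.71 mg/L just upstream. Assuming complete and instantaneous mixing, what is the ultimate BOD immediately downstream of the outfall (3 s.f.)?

7.46 mg/L

Flow-weighted mixing: C = (Q_r C_r + Q_w C_w)/(Q_r + Q_w)
= (13500×3.71 + 277×190)/(13500 + 277) = 102700/13780 = 7.456 mg/L.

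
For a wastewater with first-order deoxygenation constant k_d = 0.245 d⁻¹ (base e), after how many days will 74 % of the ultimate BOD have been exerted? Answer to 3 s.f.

y/L₀ = 1 − e^(−k_d t) = 0.74 ⇒ e^(−k_d t) = 0.260
t = −ln(0.260) / 0.245 = 1.347 / 0.245 = 5.498 d.

t ≈ 5.50 d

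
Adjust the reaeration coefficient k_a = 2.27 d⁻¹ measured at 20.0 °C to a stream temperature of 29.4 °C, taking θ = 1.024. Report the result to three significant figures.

k_a ≈ 2.84 d⁻¹

k_a(T₂) = k_a(T₁) · θ^(T₂−T₁) = 2.27 × 1.024^(29.4−20.0)
= 2.27 × 1.024^9.40 = 2.27 × 1.250 = 2.837 d⁻¹.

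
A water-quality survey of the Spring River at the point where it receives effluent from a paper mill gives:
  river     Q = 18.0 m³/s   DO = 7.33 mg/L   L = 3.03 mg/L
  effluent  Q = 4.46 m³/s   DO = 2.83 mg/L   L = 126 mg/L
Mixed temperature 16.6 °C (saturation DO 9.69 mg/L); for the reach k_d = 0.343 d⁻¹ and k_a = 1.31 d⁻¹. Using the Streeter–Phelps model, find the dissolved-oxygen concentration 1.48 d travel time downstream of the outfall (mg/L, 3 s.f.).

Mixed DO = (18.0×7.33 + 4.46×2.83)/(18.0+4.46) = 144.6/22.46 = 6.436 mg/L.
Mixed L₀ = (18.0×3.03 + 4.46×126)/(22.46) = 616.5/22.46 = 27.45 mg/L.
Initial deficit D₀ = C_s − DO₀ = 9.69 − 6.436 = 3.254 mg/L.
D(1.48) = [0.343×27.45/(1.31−0.343)](e^(−0.343×1.48) − e^(−1.31×1.48)) + 3.254 e^(−1.31×1.48)
= 9.736 × (0.6019 − 0.1439) + 3.254 × 0.1439 = 4.928 mg/L.
DO = 9.69 − 4.928 = 4.762 mg/L.

DO ≈ 4.76 mg/L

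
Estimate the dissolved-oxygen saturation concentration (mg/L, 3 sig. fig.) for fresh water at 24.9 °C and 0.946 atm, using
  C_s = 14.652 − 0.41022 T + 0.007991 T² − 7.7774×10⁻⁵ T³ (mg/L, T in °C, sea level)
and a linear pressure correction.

At sea level: C_s = 14.652 − 0.41022×24.9 + 0.007991×24.9² − 7.7774×10⁻⁵×24.9³ = 8.191 mg/L.
Pressure correction: C_s' = 8.191 × 0.946 = 7.749 mg/L.

C_s ≈ 7.75 mg/L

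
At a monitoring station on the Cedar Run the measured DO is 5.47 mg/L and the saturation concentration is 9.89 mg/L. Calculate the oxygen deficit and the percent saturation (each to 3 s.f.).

D ≈ 4.42 mg/L; 55.3 % saturation

D = C_s − C = 9.89 − 5.47 = 4.42 mg/L.
% saturation = 5.47/9.89 × 100 = 55.3 %.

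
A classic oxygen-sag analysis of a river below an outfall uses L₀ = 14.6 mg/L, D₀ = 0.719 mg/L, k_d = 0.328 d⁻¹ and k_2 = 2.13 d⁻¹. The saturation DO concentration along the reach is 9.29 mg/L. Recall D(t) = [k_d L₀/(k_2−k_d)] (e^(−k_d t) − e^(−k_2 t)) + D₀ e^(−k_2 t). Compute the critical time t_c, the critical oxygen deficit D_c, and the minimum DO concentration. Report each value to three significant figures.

t_c ≈ 0.863 d; D_c ≈ 1.69 mg/L; min DO ≈ 7.60 mg/L

With k_2/k_d = 6.494 and 1 − D₀(k_2−k_d)/(k_d L₀) = 0.7294,
t_c = ln(6.494 × 0.7294) / (2.13 − 0.328) = ln(4.737) / 1.802 = 1.555/1.802 = 0.8631 d.
D_c = (k_d/k_2) L₀ e^(−k_d t_c) = (0.328/2.13) × 14.6 × e^(−0.328×0.8631) = 0.1540 × 14.6 × 0.7534 = 1.694 mg/L.
Minimum DO = C_s − D_c = 9.29 − 1.694 = 7.596 mg/L.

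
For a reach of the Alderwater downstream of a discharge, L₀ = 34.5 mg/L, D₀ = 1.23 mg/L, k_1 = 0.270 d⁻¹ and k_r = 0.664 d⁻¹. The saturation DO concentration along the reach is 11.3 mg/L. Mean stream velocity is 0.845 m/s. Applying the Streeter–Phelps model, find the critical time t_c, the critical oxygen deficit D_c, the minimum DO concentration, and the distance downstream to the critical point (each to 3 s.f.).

t_c ≈ 2.15 d; D_c ≈ 7.85 mg/L; min DO ≈ 3.45 mg/L; x_c ≈ 157 km

With k_r/k_1 = 2.459 and 1 − D₀(k_r−k_1)/(k_1 L₀) = 0.9480,
t_c = ln(2.459 × 0.9480) / (0.664 − 0.270) = ln(2.331) / 0.3940 = 0.8464/0.3940 = 2.148 d.
L(t_c) = L₀ e^(−k_1 t_c) = 34.5 × 0.5599 = 19.32 mg/L, and at the critical point k_r D_c = k_1 L, so D_c = (0.270/0.664) × 19.32 = 7.854 mg/L.
Minimum DO = C_s − D_c = 11.3 − 7.854 = 3.446 mg/L.
x_c = v t_c = 0.845 m/s × 2.148 d × 86400 s/d = 156800 m ≈ 157 km.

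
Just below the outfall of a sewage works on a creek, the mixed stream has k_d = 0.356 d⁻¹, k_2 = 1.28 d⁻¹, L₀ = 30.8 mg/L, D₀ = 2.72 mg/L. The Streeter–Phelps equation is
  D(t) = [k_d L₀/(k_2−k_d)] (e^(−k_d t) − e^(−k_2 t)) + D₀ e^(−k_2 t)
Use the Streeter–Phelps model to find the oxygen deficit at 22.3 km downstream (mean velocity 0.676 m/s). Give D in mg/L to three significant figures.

Travel time t = x/v = 22.3 km / (0.676 m/s) = 22300 m / 0.676 m/s = 32990 s = 0.3818 d.
k_d L₀/(k_2−k_d) = 0.356×30.8/(1.28−0.356) = 10.96/0.9240 = 11.87 mg/L.
e^(−k_d t) = e^(−0.356×0.3818) = 0.8729; e^(−k_2 t) = e^(−1.28×0.3818) = 0.6134.
D = 11.87 × (0.8729 − 0.6134) + 2.72 × 0.6134 = 3.079 + 1.668 = 4.748 mg/L.

D ≈ 4.75 mg/L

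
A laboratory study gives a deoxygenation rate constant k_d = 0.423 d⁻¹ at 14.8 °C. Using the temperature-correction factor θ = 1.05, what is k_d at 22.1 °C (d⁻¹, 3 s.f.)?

k_d ≈ 0.604 d⁻¹

k_d(T₂) = k_d(T₁) · θ^(T₂−T₁) = 0.423 × 1.05^(22.1−14.8)
= 0.423 × 1.05^7.30 = 0.423 × 1.428 = 0.6040 d⁻¹.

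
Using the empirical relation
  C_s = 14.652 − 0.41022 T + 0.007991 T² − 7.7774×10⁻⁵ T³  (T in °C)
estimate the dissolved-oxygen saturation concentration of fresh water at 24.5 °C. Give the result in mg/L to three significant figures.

C_s ≈ 8.25 mg/L

C_s = 14.652 − 0.41022×24.5 + 0.007991×24.5² − 7.7774×10⁻⁵×24.5³ = 8.254 mg/L.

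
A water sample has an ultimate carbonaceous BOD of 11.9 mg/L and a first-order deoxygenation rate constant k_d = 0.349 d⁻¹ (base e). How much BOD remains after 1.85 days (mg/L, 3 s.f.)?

L ≈ 6.24 mg/L

L_t = L₀ e^(−k_d t) = 11.9 × e^(−0.349×1.85) = 11.9 × 0.5243 = 6.239 mg/L.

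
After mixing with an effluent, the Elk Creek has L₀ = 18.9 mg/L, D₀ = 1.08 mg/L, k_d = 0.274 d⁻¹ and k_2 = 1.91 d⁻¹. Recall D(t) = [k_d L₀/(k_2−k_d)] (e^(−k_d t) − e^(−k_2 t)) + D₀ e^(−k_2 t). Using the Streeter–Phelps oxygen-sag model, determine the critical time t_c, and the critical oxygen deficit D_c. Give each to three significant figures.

t_c ≈ 0.932 d; D_c ≈ 2.10 mg/L

At the critical point dD/dt = 0, so k_d L₀ e^(−k_d t) = k_2 D. Substituting D(t) from the Streeter–Phelps equation and solving for t gives
t_c = ln[(k_2/k_d)(1 − D₀(k_2−k_d)/(k_d L₀))] / (k_2−k_d).
Here k_2−k_d = 1.636 d⁻¹ and 1 − D₀(k_2−k_d)/(k_d L₀) = 1 − 1.08×1.636/(0.274×18.9) = 0.6588, so
t_c = ln(6.971 × 0.6588) / 1.636 = 1.524 / 1.636 = 0.9318 d.
L(t_c) = L₀ e^(−k_d t_c) = 18.9 × 0.7747 = 14.64 mg/L, and at the critical point k_2 D_c = k_d L, so D_c = (0.274/1.91) × 14.64 = 2.100 mg/L.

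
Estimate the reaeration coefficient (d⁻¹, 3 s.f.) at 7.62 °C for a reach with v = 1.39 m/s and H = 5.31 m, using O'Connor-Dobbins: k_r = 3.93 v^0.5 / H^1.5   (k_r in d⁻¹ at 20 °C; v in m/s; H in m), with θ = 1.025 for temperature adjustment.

k_r(20) = 3.93 × 1.39^0.5 / 5.31^1.5 = 3.93 × 1.179 / 12.24 = 0.3787 d⁻¹.
k_r(7.62) = 0.3787 × 1.025^(7.62−20) = 0.3787 × 0.7366 = 0.2789 d⁻¹.

k_r ≈ 0.279 d⁻¹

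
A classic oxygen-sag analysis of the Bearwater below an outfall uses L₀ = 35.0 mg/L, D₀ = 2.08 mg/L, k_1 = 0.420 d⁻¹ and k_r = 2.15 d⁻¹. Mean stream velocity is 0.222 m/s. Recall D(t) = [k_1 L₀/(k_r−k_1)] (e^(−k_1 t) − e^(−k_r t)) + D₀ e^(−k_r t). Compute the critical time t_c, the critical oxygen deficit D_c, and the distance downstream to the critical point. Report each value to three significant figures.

t_c ≈ 0.782 d; D_c ≈ 4.92 mg/L; x_c ≈ 15.0 km

With k_r/k_1 = 5.119 and 1 − D₀(k_r−k_1)/(k_1 L₀) = 0.7552,
t_c = ln(5.119 × 0.7552) / (2.15 − 0.420) = ln(3.866) / 1.730 = 1.352/1.730 = 0.7816 d.
L(t_c) = L₀ e^(−k_1 t_c) = 35.0 × 0.7202 = 25.21 mg/L, and at the critical point k_r D_c = k_1 L, so D_c = (0.420/2.15) × 25.21 = 4.924 mg/L.
x_c = v t_c = 0.222 m/s × 0.7816 d × 86400 s/d = 14990 m ≈ 15.0 km.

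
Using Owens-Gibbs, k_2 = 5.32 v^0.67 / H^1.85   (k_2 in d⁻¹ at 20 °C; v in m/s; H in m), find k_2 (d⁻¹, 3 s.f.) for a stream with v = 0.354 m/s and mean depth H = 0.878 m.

k_2 = 5.32 × 0.354^0.67 / 0.878^1.85 = 5.32 × 0.4987 / 0.7861 = 3.375 d⁻¹.

k_2 ≈ 3.38 d⁻¹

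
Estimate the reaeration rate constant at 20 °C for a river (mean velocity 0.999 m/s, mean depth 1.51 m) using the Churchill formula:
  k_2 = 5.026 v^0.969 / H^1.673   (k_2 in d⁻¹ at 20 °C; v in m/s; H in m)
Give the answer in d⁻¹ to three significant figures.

k_2 = 5.026 × 0.999^0.969 / 1.51^1.673 = 5.026 × 0.9990 / 1.993 = 2.520 d⁻¹.

k_2 ≈ 2.52 d⁻¹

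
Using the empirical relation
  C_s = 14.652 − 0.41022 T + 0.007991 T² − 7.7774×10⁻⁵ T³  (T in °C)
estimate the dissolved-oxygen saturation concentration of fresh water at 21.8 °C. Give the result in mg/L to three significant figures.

C_s = 14.652 − 0.41022×21.8 + 0.007991×21.8² − 7.7774×10⁻⁵×21.8³ = 8.701 mg/L.

C_s ≈ 8.70 mg/L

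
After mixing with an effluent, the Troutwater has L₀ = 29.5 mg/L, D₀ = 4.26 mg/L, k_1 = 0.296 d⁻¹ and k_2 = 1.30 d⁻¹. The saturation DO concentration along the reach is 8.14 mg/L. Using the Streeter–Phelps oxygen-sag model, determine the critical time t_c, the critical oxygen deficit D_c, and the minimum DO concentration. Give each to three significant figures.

t_c = [1/(k_2−k_1)] ln[(k_2/k_1)(1 − D₀(k_2−k_1)/(k_1 L₀))]
= [1/(1.30−0.296)] ln[(1.30/0.296)(1 − 4.26×1.004/(0.296×29.5))]
= (1/1.004) ln[4.392 × 0.5102] = 0.9960 × ln(2.241) = 0.9960 × 0.8068 = 0.8036 d.
D_c = (k_1/k_2) L₀ e^(−k_1 t_c) = (0.296/1.30) × 29.5 × e^(−0.296×0.8036) = 0.2277 × 29.5 × 0.7883 = 5.295 mg/L.
Minimum DO = C_s − D_c = 8.14 − 5.295 = 2.845 mg/L.

t_c ≈ 0.804 d; D_c ≈ 5.30 mg/L; min DO ≈ 2.84 mg/L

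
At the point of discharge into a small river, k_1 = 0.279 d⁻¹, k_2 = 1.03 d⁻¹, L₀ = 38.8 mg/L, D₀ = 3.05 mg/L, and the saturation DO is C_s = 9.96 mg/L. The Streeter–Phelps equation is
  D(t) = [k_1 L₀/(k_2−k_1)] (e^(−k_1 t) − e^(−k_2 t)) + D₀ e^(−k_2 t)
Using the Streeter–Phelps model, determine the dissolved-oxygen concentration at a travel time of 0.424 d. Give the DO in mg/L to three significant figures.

k_1 L₀/(k_2−k_1) = 0.279×38.8/(1.03−0.279) = 10.83/0.7510 = 14.41 mg/L.
e^(−k_1 t) = e^(−0.279×0.4240) = 0.8884; e^(−k_2 t) = e^(−1.03×0.4240) = 0.6462.
D = 14.41 × (0.8884 − 0.6462) + 3.05 × 0.6462 = 3.492 + 1.971 = 5.463 mg/L.
DO = C_s − D = 9.96 − 5.463 = 4.497 mg/L.

DO ≈ 4.50 mg/L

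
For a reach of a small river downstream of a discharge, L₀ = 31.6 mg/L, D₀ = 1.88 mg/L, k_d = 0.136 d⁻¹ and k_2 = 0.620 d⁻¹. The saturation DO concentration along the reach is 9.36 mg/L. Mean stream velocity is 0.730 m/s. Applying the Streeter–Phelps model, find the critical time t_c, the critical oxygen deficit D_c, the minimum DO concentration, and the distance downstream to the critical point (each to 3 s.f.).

t_c ≈ 2.64 d; D_c ≈ 4.84 mg/L; min DO ≈ 4.52 mg/L; x_c ≈ 167 km

With k_2/k_d = 4.559 and 1 − D₀(k_2−k_d)/(k_d L₀) = 0.7883,
t_c = ln(4.559 × 0.7883) / (0.620 − 0.136) = ln(3.594) / 0.4840 = 1.279/0.4840 = 2.643 d.
D_c = (k_d/k_2) L₀ e^(−k_d t_c) = (0.136/0.620) × 31.6 × e^(−0.136×2.643) = 0.2194 × 31.6 × 0.6981 = 4.839 mg/L.
Minimum DO = C_s − D_c = 9.36 − 4.839 = 4.521 mg/L.
x_c = v t_c = 0.730 m/s × 2.643 d × 86400 s/d = 166700 m ≈ 167 km.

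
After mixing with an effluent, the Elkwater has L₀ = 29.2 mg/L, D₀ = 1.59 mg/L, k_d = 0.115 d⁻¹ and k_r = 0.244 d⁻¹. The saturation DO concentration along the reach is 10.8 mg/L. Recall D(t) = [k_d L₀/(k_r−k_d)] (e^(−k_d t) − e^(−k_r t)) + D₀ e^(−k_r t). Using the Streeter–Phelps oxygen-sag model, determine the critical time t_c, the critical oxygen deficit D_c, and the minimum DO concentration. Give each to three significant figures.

t_c ≈ 5.34 d; D_c ≈ 7.44 mg/L; min DO ≈ 3.36 mg/L

At the critical point dD/dt = 0, so k_d L₀ e^(−k_d t) = k_r D. Substituting D(t) from the Streeter–Phelps equation and solving for t gives
t_c = ln[(k_r/k_d)(1 − D₀(k_r−k_d)/(k_d L₀))] / (k_r−k_d).
Here k_r−k_d = 0.1290 d⁻¹ and 1 − D₀(k_r−k_d)/(k_d L₀) = 1 − 1.59×0.1290/(0.115×29.2) = 0.9389, so
t_c = ln(2.122 × 0.9389) / 0.1290 = 0.6892 / 0.1290 = 5.343 d.
L(t_c) = L₀ e^(−k_d t_c) = 29.2 × 0.5410 = 15.80 mg/L, and at the critical point k_r D_c = k_d L, so D_c = (0.115/0.244) × 15.80 = 7.445 mg/L.
Minimum DO = C_s − D_c = 10.8 − 7.445 = 3.355 mg/L.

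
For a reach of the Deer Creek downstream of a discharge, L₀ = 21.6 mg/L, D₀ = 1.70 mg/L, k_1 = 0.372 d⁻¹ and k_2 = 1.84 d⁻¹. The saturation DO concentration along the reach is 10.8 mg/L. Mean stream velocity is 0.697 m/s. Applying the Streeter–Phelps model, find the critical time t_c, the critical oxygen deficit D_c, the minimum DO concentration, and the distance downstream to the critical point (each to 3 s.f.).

With k_2/k_1 = 4.946 and 1 − D₀(k_2−k_1)/(k_1 L₀) = 0.6894,
t_c = ln(4.946 × 0.6894) / (1.84 − 0.372) = ln(3.410) / 1.468 = 1.227/1.468 = 0.8356 d.
L(t_c) = L₀ e^(−k_1 t_c) = 21.6 × 0.7328 = 15.83 mg/L, and at the critical point k_2 D_c = k_1 L, so D_c = (0.372/1.84) × 15.83 = 3.200 mg/L.
Minimum DO = C_s − D_c = 10.8 − 3.200 = 7.600 mg/L.
x_c = v t_c = 0.697 m/s × 0.8356 d × 86400 s/d = 50320 m ≈ 50.3 km.

t_c ≈ 0.836 d; D_c ≈ 3.20 mg/L; min DO ≈ 7.60 mg/L; x_c ≈ 50.3 km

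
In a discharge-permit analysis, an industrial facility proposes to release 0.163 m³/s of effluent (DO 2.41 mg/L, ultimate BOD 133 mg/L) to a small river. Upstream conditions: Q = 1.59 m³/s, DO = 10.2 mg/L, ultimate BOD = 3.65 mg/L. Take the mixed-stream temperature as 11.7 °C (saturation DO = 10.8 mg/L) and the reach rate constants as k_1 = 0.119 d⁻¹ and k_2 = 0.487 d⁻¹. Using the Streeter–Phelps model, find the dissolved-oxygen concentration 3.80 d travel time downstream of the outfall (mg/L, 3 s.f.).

Mixed DO = (1.59×10.2 + 0.163×2.41)/(1.59+0.163) = 16.61/1.753 = 9.476 mg/L.
Mixed L₀ = (1.59×3.65 + 0.163×133)/(1.753) = 27.48/1.753 = 15.68 mg/L.
Initial deficit D₀ = C_s − DO₀ = 10.8 − 9.476 = 1.324 mg/L.
D(3.80) = [0.119×15.68/(0.487−0.119)](e^(−0.119×3.80) − e^(−0.487×3.80)) + 1.324 e^(−0.487×3.80)
= 5.070 × (0.6362 − 0.1571) + 1.324 × 0.1571 = 2.637 mg/L.
DO = 10.8 − 2.637 = 8.163 mg/L.

DO ≈ 8.16 mg/L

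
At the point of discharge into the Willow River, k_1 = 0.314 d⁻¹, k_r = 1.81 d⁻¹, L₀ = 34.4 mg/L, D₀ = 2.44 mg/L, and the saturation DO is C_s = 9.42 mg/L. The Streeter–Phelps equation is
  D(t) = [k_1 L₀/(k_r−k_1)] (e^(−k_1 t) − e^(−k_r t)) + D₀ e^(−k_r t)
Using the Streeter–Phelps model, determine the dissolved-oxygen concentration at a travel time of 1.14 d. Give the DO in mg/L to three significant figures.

DO ≈ 4.98 mg/L

k_1 L₀/(k_r−k_1) = 0.314×34.4/(1.81−0.314) = 10.80/1.496 = 7.220 mg/L.
e^(−k_1 t) = e^(−0.314×1.140) = 0.6991; e^(−k_r t) = e^(−1.81×1.140) = 0.1270.
D = 7.220 × (0.6991 − 0.1270) + 2.44 × 0.1270 = 4.131 + 0.3099 = 4.441 mg/L.
DO = C_s − D = 9.42 − 4.441 = 4.979 mg/L.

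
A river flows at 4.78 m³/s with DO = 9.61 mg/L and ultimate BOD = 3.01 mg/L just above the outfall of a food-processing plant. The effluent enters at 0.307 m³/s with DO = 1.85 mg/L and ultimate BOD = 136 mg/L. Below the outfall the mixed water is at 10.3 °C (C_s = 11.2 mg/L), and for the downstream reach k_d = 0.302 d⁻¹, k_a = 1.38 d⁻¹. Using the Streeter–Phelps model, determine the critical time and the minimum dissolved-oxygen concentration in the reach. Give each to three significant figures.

t_c ≈ 0.393 d; minimum DO ≈ 9.06 mg/L

Mixed DO = (4.78×9.61 + 0.307×1.85)/(4.78+0.307) = 46.50/5.087 = 9.142 mg/L.
Mixed L₀ = (4.78×3.01 + 0.307×136)/(5.087) = 56.14/5.087 = 11.04 mg/L.
Initial deficit D₀ = C_s − DO₀ = 11.2 − 9.142 = 2.058 mg/L.
t_c = (1/1.078) ln[(1.38/0.302)(1 − 2.058×1.078/(0.302×11.04))] = 0.9276 × ln(1.527) = 0.3929 d.
D_c = (0.302/1.38) × 11.04 × e^(−0.302×0.3929) = 0.2188 × 11.04 × 0.8881 = 2.145 mg/L.
Minimum DO = 11.2 − 2.145 = 9.055 mg/L.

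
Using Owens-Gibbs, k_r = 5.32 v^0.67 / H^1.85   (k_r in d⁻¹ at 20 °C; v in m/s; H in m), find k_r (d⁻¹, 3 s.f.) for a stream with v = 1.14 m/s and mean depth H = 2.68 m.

k_r ≈ 0.938 d⁻¹

k_r = 5.32 × 1.14^0.67 / 2.68^1.85 = 5.32 × 1.092 / 6.195 = 0.9375 d⁻¹.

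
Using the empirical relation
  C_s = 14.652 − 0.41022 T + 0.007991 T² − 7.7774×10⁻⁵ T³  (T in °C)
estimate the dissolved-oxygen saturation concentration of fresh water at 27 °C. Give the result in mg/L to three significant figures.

C_s ≈ 7.87 mg/L

C_s = 14.652 − 0.41022×27 + 0.007991×27² − 7.7774×10⁻⁵×27³ = 7.871 mg/L.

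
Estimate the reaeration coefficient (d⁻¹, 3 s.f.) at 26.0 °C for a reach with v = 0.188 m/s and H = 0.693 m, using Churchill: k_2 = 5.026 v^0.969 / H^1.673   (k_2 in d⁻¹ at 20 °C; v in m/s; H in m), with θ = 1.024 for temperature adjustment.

k_2 ≈ 2.12 d⁻¹

k_2(20) = 5.026 × 0.188^0.969 / 0.693^1.673 = 5.026 × 0.1980 / 0.5414 = 1.838 d⁻¹.
k_2(26.0) = 1.838 × 1.024^(26.0−20) = 1.838 × 1.153 = 2.119 d⁻¹.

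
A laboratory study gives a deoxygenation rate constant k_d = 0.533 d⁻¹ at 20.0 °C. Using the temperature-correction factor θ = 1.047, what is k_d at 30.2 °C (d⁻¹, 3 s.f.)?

k_d ≈ 0.851 d⁻¹

k_d(T₂) = k_d(T₁) · θ^(T₂−T₁) = 0.533 × 1.047^(30.2−20.0)
= 0.533 × 1.047^10.2 = 0.533 × 1.598 = 0.8515 d⁻¹.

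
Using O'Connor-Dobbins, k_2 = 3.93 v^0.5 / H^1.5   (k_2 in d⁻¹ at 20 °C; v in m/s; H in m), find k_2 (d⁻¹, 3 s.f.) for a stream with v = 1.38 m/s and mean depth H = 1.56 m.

k_2 ≈ 2.37 d⁻¹

k_2 = 3.93 × 1.38^0.5 / 1.56^1.5 = 3.93 × 1.175 / 1.948 = 2.369 d⁻¹.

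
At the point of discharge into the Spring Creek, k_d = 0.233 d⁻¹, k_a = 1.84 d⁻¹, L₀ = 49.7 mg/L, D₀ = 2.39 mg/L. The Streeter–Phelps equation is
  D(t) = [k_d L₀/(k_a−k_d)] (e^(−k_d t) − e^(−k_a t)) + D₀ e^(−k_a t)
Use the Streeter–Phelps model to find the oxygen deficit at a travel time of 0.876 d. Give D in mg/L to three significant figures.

k_d L₀/(k_a−k_d) = 0.233×49.7/(1.84−0.233) = 11.58/1.607 = 7.206 mg/L.
e^(−k_d t) = e^(−0.233×0.8760) = 0.8154; e^(−k_a t) = e^(−1.84×0.8760) = 0.1995.
D = 7.206 × (0.8154 − 0.1995) + 2.39 × 0.1995 = 4.438 + 0.4769 = 4.915 mg/L.

D ≈ 4.91 mg/L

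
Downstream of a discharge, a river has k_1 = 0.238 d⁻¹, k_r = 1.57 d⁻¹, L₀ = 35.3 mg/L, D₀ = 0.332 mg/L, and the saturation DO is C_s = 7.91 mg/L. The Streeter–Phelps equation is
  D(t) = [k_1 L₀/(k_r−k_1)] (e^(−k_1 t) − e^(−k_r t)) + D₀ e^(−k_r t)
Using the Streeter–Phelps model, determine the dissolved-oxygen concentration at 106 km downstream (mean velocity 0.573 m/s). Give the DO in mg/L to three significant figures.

DO ≈ 4.33 mg/L

Travel time t = x/v = 106 km / (0.573 m/s) = 106000 m / 0.573 m/s = 185000 s = 2.141 d.
k_1 L₀/(k_r−k_1) = 0.238×35.3/(1.57−0.238) = 8.401/1.332 = 6.307 mg/L.
e^(−k_1 t) = e^(−0.238×2.141) = 0.6007; e^(−k_r t) = e^(−1.57×2.141) = 0.03468.
D = 6.307 × (0.6007 − 0.03468) + 0.332 × 0.03468 = 3.570 + 0.01151 = 3.582 mg/L.
DO = C_s − D = 7.91 − 3.582 = 4.328 mg/L.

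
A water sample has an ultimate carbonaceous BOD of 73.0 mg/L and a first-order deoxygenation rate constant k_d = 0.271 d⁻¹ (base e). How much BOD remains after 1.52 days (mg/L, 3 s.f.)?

L_t = L₀ e^(−k_d t) = 73.0 × e^(−0.271×1.52) = 73.0 × 0.6624 = 48.35 mg/L.

L ≈ 48.4 mg/L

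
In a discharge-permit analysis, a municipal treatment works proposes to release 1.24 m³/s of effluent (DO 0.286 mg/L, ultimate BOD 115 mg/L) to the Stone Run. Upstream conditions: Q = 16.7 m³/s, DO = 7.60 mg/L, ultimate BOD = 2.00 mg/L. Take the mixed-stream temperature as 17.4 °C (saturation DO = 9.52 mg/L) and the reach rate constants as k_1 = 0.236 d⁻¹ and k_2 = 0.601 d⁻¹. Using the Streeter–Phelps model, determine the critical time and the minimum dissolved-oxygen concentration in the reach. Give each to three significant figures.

Mixed DO = (16.7×7.60 + 1.24×0.286)/(16.7+1.24) = 127.3/17.94 = 7.094 mg/L.
Mixed L₀ = (16.7×2.00 + 1.24×115)/(17.94) = 176.0/17.94 = 9.810 mg/L.
Initial deficit D₀ = C_s − DO₀ = 9.52 − 7.094 = 2.426 mg/L.
t_c = (1/0.3650) ln[(0.601/0.236)(1 − 2.426×0.3650/(0.236×9.810))] = 2.740 × ln(1.573) = 1.241 d.
D_c = (0.236/0.601) × 9.810 × e^(−0.236×1.241) = 0.3927 × 9.810 × 0.7462 = 2.874 mg/L.
Minimum DO = 9.52 − 2.874 = 6.646 mg/L.

t_c ≈ 1.24 d; minimum DO ≈ 6.65 mg/L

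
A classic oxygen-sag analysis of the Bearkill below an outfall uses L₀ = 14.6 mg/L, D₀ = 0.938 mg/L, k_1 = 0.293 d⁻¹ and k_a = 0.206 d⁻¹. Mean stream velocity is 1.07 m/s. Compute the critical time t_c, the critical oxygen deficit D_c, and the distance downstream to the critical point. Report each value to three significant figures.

t_c = [1/(k_a−k_1)] ln[(k_a/k_1)(1 − D₀(k_a−k_1)/(k_1 L₀))]
= [1/(0.206−0.293)] ln[(0.206/0.293)(1 − 0.938×-0.08700/(0.293×14.6))]
= (1/-0.08700) ln[0.7031 × 1.019] = -11.49 × ln(0.7165) = -11.49 × -0.3334 = 3.832 d.
D_c = (k_1/k_a) L₀ e^(−k_1 t_c) = (0.293/0.206) × 14.6 × e^(−0.293×3.832) = 1.422 × 14.6 × 0.3254 = 6.756 mg/L.
x_c = v t_c = 1.07 m/s × 3.832 d × 86400 s/d = 354300 m ≈ 354 km.

t_c ≈ 3.83 d; D_c ≈ 6.76 mg/L; x_c ≈ 354 km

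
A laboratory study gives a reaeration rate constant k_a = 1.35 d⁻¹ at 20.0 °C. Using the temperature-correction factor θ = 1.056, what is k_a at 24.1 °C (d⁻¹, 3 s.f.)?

k_a ≈ 1.69 d⁻¹

k_a(T₂) = k_a(T₁) · θ^(T₂−T₁) = 1.35 × 1.056^(24.1−20.0)
= 1.35 × 1.056^4.10 = 1.35 × 1.250 = 1.688 d⁻¹.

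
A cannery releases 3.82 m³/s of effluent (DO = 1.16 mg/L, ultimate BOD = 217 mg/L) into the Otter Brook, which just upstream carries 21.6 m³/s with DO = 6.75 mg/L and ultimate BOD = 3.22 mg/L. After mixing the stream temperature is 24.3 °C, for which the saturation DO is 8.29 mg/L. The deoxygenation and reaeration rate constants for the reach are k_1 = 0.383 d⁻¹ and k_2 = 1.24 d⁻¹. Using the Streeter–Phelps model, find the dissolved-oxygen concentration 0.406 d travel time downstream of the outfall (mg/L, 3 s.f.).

DO ≈ 2.88 mg/L

Mixed DO = (21.6×6.75 + 3.82×1.16)/(21.6+3.82) = 150.2/25.42 = 5.910 mg/L.
Mixed L₀ = (21.6×3.22 + 3.82×217)/(25.42) = 898.5/25.42 = 35.35 mg/L.
Initial deficit D₀ = C_s − DO₀ = 8.29 − 5.910 = 2.380 mg/L.
D(0.406) = [0.383×35.35/(1.24−0.383)](e^(−0.383×0.406) − e^(−1.24×0.406)) + 2.380 e^(−1.24×0.406)
= 15.80 × (0.8560 − 0.6044) + 2.380 × 0.6044 = 5.412 mg/L.
DO = 8.29 − 5.412 = 2.878 mg/L.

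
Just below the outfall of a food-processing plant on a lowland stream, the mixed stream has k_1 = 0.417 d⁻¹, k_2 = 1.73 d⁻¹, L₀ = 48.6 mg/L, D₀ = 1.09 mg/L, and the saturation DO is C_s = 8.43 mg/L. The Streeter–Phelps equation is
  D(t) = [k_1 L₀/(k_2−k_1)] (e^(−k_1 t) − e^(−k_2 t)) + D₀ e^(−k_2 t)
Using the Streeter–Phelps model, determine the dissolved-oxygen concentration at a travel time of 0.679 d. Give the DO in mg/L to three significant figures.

k_1 L₀/(k_2−k_1) = 0.417×48.6/(1.73−0.417) = 20.27/1.313 = 15.44 mg/L.
e^(−k_1 t) = e^(−0.417×0.6790) = 0.7534; e^(−k_2 t) = e^(−1.73×0.6790) = 0.3089.
D = 15.44 × (0.7534 − 0.3089) + 1.09 × 0.3089 = 6.861 + 0.3367 = 7.197 mg/L.
DO = C_s − D = 8.43 − 7.197 = 1.233 mg/L.

DO ≈ 1.23 mg/L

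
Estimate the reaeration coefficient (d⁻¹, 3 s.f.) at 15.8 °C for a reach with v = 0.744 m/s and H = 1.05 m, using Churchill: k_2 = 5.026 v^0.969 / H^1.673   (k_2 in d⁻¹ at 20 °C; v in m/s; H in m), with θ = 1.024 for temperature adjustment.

k_2(20) = 5.026 × 0.744^0.969 / 1.05^1.673 = 5.026 × 0.7509 / 1.085 = 3.478 d⁻¹.
k_2(15.8) = 3.478 × 1.024^(15.8−20) = 3.478 × 0.9052 = 3.148 d⁻¹.

k_2 ≈ 3.15 d⁻¹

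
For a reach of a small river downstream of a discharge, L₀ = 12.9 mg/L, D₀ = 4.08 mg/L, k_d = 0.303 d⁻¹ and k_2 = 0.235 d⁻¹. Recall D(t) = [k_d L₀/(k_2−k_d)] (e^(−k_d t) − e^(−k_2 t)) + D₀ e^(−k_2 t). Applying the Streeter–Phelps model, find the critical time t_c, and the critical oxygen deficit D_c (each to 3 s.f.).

At the critical point dD/dt = 0, so k_d L₀ e^(−k_d t) = k_2 D. Substituting D(t) from the Streeter–Phelps equation and solving for t gives
t_c = ln[(k_2/k_d)(1 − D₀(k_2−k_d)/(k_d L₀))] / (k_2−k_d).
Here k_2−k_d = -0.06800 d⁻¹ and 1 − D₀(k_2−k_d)/(k_d L₀) = 1 − 4.08×-0.06800/(0.303×12.9) = 1.071, so
t_c = ln(0.7756 × 1.071) / -0.06800 = -0.1856 / -0.06800 = 2.729 d.
L(t_c) = L₀ e^(−k_d t_c) = 12.9 × 0.4374 = 5.643 mg/L, and at the critical point k_2 D_c = k_d L, so D_c = (0.303/0.235) × 5.643 = 7.275 mg/L.

t_c ≈ 2.73 d; D_c ≈ 7.28 mg/L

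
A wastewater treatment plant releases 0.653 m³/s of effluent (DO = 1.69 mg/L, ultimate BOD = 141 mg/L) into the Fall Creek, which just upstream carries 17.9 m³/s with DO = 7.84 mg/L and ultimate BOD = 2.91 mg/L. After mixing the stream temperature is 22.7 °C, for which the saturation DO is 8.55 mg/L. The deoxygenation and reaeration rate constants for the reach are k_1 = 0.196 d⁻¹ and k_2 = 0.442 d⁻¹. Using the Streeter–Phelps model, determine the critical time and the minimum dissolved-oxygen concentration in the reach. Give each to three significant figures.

t_c ≈ 2.65 d; minimum DO ≈ 6.50 mg/L

Mixed DO = (17.9×7.84 + 0.653×1.69)/(17.9+0.653) = 141.4/18.55 = 7.624 mg/L.
Mixed L₀ = (17.9×2.91 + 0.653×141)/(18.55) = 144.2/18.55 = 7.770 mg/L.
Initial deficit D₀ = C_s − DO₀ = 8.55 − 7.624 = 0.9265 mg/L.
t_c = (1/0.2460) ln[(0.442/0.196)(1 − 0.9265×0.2460/(0.196×7.770))] = 4.065 × ln(1.918) = 2.647 d.
D_c = (0.196/0.442) × 7.770 × e^(−0.196×2.647) = 0.4434 × 7.770 × 0.5953 = 2.051 mg/L.
Minimum DO = 8.55 − 2.051 = 6.499 mg/L.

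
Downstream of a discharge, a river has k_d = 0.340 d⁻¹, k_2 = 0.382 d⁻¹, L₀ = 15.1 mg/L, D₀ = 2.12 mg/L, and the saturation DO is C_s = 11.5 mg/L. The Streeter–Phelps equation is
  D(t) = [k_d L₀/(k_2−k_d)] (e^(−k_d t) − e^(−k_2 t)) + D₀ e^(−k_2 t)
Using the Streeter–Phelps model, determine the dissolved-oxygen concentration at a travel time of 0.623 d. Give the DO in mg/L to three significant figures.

k_d L₀/(k_2−k_d) = 0.340×15.1/(0.382−0.340) = 5.134/0.04200 = 122.2 mg/L.
e^(−k_d t) = e^(−0.340×0.6230) = 0.8091; e^(−k_2 t) = e^(−0.382×0.6230) = 0.7882.
D = 122.2 × (0.8091 − 0.7882) + 2.12 × 0.7882 = 2.554 + 1.671 = 4.225 mg/L.
DO = C_s − D = 11.5 − 4.225 = 7.275 mg/L.

DO ≈ 7.27 mg/L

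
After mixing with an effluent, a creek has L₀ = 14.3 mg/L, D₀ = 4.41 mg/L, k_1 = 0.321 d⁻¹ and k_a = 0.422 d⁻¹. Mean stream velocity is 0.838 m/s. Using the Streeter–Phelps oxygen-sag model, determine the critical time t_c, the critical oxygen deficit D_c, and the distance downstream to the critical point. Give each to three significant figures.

t_c = [1/(k_a−k_1)] ln[(k_a/k_1)(1 − D₀(k_a−k_1)/(k_1 L₀))]
= [1/(0.422−0.321)] ln[(0.422/0.321)(1 − 4.41×0.1010/(0.321×14.3))]
= (1/0.1010) ln[1.315 × 0.9030] = 9.901 × ln(1.187) = 9.901 × 0.1715 = 1.698 d.
D_c = (k_1/k_a) L₀ e^(−k_1 t_c) = (0.321/0.422) × 14.3 × e^(−0.321×1.698) = 0.7607 × 14.3 × 0.5798 = 6.307 mg/L.
x_c = v t_c = 0.838 m/s × 1.698 d × 86400 s/d = 122900 m ≈ 123 km.

t_c ≈ 1.70 d; D_c ≈ 6.31 mg/L; x_c ≈ 123 km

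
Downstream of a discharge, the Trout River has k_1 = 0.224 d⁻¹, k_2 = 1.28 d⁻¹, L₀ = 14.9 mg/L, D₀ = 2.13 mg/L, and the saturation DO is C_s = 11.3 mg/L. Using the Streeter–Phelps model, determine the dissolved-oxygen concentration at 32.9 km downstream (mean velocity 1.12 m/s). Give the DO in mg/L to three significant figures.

Travel time t = x/v = 32.9 km / (1.12 m/s) = 32900 m / 1.12 m/s = 29370 s = 0.3400 d.
k_1 L₀/(k_2−k_1) = 0.224×14.9/(1.28−0.224) = 3.338/1.056 = 3.161 mg/L.
e^(−k_1 t) = e^(−0.224×0.3400) = 0.9267; e^(−k_2 t) = e^(−1.28×0.3400) = 0.6471.
D = 3.161 × (0.9267 − 0.6471) + 2.13 × 0.6471 = 0.8835 + 1.378 = 2.262 mg/L.
DO = C_s − D = 11.3 − 2.262 = 9.038 mg/L.

DO ≈ 9.04 mg/L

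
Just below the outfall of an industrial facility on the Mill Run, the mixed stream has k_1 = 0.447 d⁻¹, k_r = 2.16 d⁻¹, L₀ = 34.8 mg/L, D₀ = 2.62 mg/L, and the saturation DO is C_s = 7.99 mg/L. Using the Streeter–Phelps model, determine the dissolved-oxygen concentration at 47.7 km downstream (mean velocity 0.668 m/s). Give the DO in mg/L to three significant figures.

Travel time t = x/v = 47.7 km / (0.668 m/s) = 47700 m / 0.668 m/s = 71410 s = 0.8265 d.
k_1 L₀/(k_r−k_1) = 0.447×34.8/(2.16−0.447) = 15.56/1.713 = 9.081 mg/L.
e^(−k_1 t) = e^(−0.447×0.8265) = 0.6911; e^(−k_r t) = e^(−2.16×0.8265) = 0.1678.
D = 9.081 × (0.6911 − 0.1678) + 2.62 × 0.1678 = 4.753 + 0.4395 = 5.192 mg/L.
DO = C_s − D = 7.99 − 5.192 = 2.798 mg/L.

DO ≈ 2.80 mg/L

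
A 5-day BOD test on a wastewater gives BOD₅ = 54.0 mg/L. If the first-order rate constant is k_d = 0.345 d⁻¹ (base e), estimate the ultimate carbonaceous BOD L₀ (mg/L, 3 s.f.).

BOD₅ = L₀(1 − e^(−5k_d)) ⇒ L₀ = BOD₅ / (1 − e^(−5×0.345))
= 54.0 / (1 − 0.1782) = 54.0 / 0.8218 = 65.71 mg/L.

L₀ ≈ 65.7 mg/L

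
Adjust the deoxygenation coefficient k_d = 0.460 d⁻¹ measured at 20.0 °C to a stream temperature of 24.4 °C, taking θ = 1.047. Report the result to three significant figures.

k_d(T₂) = k_d(T₁) · θ^(T₂−T₁) = 0.460 × 1.047^(24.4−20.0)
= 0.460 × 1.047^4.40 = 0.460 × 1.224 = 0.5630 d⁻¹.

k_d ≈ 0.563 d⁻¹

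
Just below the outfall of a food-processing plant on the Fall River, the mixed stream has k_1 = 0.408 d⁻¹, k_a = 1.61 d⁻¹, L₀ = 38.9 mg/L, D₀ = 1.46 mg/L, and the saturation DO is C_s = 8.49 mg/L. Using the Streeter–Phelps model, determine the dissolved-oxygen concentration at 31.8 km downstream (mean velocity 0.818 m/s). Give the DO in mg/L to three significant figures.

DO ≈ 3.19 mg/L

Travel time t = x/v = 31.8 km / (0.818 m/s) = 31800 m / 0.818 m/s = 38880 s = 0.4499 d.
k_1 L₀/(k_a−k_1) = 0.408×38.9/(1.61−0.408) = 15.87/1.202 = 13.20 mg/L.
e^(−k_1 t) = e^(−0.408×0.4499) = 0.8323; e^(−k_a t) = e^(−1.61×0.4499) = 0.4846.
D = 13.20 × (0.8323 − 0.4846) + 1.46 × 0.4846 = 4.591 + 0.7075 = 5.298 mg/L.
DO = C_s − D = 8.49 − 5.298 = 3.192 mg/L.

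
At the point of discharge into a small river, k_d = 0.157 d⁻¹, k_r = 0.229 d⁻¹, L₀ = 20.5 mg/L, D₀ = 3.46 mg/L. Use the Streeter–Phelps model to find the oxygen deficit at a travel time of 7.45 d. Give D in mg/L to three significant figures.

k_d L₀/(k_r−k_d) = 0.157×20.5/(0.229−0.157) = 3.219/0.07200 = 44.70 mg/L.
e^(−k_d t) = e^(−0.157×7.450) = 0.3105; e^(−k_r t) = e^(−0.229×7.450) = 0.1816.
D = 44.70 × (0.3105 − 0.1816) + 3.46 × 0.1816 = 5.762 + 0.6283 = 6.390 mg/L.

D ≈ 6.39 mg/L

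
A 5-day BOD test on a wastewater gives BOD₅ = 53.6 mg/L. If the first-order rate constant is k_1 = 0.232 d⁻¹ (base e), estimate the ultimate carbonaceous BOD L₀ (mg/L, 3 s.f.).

L₀ ≈ 78.1 mg/L

BOD₅ = L₀(1 − e^(−5k_1)) ⇒ L₀ = BOD₅ / (1 − e^(−5×0.232))
= 53.6 / (1 − 0.3135) = 53.6 / 0.6865 = 78.08 mg/L.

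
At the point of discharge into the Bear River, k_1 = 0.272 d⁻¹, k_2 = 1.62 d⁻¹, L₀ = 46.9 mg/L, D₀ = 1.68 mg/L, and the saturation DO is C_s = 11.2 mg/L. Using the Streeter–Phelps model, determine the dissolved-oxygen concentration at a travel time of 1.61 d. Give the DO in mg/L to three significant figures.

DO ≈ 5.67 mg/L

k_1 L₀/(k_2−k_1) = 0.272×46.9/(1.62−0.272) = 12.76/1.348 = 9.464 mg/L.
e^(−k_1 t) = e^(−0.272×1.610) = 0.6454; e^(−k_2 t) = e^(−1.62×1.610) = 0.07367.
D = 9.464 × (0.6454 − 0.07367) + 1.68 × 0.07367 = 5.410 + 0.1238 = 5.534 mg/L.
DO = C_s − D = 11.2 − 5.534 = 5.666 mg/L.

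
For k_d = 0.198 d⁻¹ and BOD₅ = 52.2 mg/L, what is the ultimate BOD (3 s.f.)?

BOD₅ = L₀(1 − e^(−5k_d)) ⇒ L₀ = BOD₅ / (1 − e^(−5×0.198))
= 52.2 / (1 − 0.3716) = 52.2 / 0.6284 = 83.07 mg/L.

L₀ ≈ 83.1 mg/L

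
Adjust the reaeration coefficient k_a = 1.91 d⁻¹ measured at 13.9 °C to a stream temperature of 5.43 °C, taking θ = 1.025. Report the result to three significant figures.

k_a(T₂) = k_a(T₁) · θ^(T₂−T₁) = 1.91 × 1.025^(5.43−13.9)
= 1.91 × 1.025^-8.47 = 1.91 × 0.8113 = 1.550 d⁻¹.

k_a ≈ 1.55 d⁻¹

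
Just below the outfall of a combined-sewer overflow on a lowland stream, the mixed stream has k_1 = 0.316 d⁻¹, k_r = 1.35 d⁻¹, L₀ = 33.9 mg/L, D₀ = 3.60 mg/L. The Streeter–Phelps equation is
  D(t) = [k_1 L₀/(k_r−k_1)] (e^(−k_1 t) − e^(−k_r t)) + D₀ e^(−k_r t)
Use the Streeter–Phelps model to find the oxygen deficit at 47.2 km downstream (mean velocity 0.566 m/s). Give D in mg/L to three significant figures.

D ≈ 5.80 mg/L

Travel time t = x/v = 47.2 km / (0.566 m/s) = 47200 m / 0.566 m/s = 83390 s = 0.9652 d.
k_1 L₀/(k_r−k_1) = 0.316×33.9/(1.35−0.316) = 10.71/1.034 = 10.36 mg/L.
e^(−k_1 t) = e^(−0.316×0.9652) = 0.7371; e^(−k_r t) = e^(−1.35×0.9652) = 0.2717.
D = 10.36 × (0.7371 − 0.2717) + 3.60 × 0.2717 = 4.822 + 0.9782 = 5.800 mg/L.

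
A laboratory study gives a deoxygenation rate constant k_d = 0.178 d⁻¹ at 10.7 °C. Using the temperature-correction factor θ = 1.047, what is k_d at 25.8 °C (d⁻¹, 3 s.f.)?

k_d(T₂) = k_d(T₁) · θ^(T₂−T₁) = 0.178 × 1.047^(25.8−10.7)
= 0.178 × 1.047^15.1 = 0.178 × 2.001 = 0.3561 d⁻¹.

k_d ≈ 0.356 d⁻¹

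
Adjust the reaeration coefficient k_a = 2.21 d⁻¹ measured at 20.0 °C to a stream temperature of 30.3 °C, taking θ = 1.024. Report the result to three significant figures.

k_a ≈ 2.82 d⁻¹

k_a(T₂) = k_a(T₁) · θ^(T₂−T₁) = 2.21 × 1.024^(30.3−20.0)
= 2.21 × 1.024^10.3 = 2.21 × 1.277 = 2.822 d⁻¹.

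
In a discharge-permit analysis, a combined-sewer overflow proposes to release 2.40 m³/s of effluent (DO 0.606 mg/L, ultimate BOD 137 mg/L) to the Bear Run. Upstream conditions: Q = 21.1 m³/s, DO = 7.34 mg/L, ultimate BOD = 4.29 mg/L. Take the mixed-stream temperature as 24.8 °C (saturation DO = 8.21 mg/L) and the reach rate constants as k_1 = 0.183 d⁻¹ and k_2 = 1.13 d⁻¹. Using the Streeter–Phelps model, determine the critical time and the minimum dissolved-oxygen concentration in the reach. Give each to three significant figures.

t_c ≈ 1.29 d; minimum DO ≈ 5.93 mg/L

Mixed DO = (21.1×7.34 + 2.40×0.606)/(21.1+2.40) = 156.3/23.50 = 6.652 mg/L.
Mixed L₀ = (21.1×4.29 + 2.40×137)/(23.50) = 419.3/23.50 = 17.84 mg/L.
Initial deficit D₀ = C_s − DO₀ = 8.21 − 6.652 = 1.558 mg/L.
t_c = (1/0.9470) ln[(1.13/0.183)(1 − 1.558×0.9470/(0.183×17.84))] = 1.056 × ln(3.385) = 1.288 d.
D_c = (0.183/1.13) × 17.84 × e^(−0.183×1.288) = 0.1619 × 17.84 × 0.7901 = 2.283 mg/L.
Minimum DO = 8.21 − 2.283 = 5.927 mg/L.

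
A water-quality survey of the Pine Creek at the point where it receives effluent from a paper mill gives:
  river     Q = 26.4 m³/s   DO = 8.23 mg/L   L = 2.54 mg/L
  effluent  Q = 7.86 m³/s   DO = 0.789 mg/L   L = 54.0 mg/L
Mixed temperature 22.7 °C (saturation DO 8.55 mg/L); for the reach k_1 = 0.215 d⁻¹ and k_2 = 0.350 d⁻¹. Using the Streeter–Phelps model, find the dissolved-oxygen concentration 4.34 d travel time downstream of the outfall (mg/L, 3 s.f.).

DO ≈ 4.12 mg/L

Mixed DO = (26.4×8.23 + 7.86×0.789)/(26.4+7.86) = 223.5/34.26 = 6.523 mg/L.
Mixed L₀ = (26.4×2.54 + 7.86×54.0)/(34.26) = 491.5/34.26 = 14.35 mg/L.
Initial deficit D₀ = C_s − DO₀ = 8.55 − 6.523 = 2.027 mg/L.
D(4.34) = [0.215×14.35/(0.350−0.215)](e^(−0.215×4.34) − e^(−0.350×4.34)) + 2.027 e^(−0.350×4.34)
= 22.85 × (0.3933 − 0.2189) + 2.027 × 0.2189 = 4.428 mg/L.
DO = 8.55 − 4.428 = 4.122 mg/L.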